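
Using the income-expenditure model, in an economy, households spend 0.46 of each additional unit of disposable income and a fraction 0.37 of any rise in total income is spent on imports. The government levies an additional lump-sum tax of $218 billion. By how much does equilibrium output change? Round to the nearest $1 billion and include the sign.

A lump-sum tax change of +$218 billion shifts disposable income by −$218 billion; first-round consumption changes by −c × ΔT = −0.46 × (+$218 billion) = −$100.28 billion.
Expenditure multiplier = 1/(1 − c + m) = 1/(1 − 0.46 + 0.37) = 1/0.91 ≈ 1.099.
The tax multiplier is −c × k ≈ −0.505, so ΔY = k × (−c·ΔT) = (−$100.28 billion) / 0.91 ≈ −$110 billion.

−$110 billion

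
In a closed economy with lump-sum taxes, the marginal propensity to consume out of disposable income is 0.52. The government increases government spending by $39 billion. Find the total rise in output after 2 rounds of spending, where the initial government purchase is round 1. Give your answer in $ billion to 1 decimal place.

$59.3 billion

Round 1 adds ΔG = $39 billion; each later round is MPC = 0.52 times the previous.
After 2 rounds: 39 + 20.28 = ΔG·(1 − c^2)/(1 − c) = 39 × (1 − 0.2704)/0.48 ≈ $59.3 billion.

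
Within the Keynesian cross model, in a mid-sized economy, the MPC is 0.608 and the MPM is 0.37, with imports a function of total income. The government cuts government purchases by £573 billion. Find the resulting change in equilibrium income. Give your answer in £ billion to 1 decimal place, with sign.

−£752.0 billion

Expenditure multiplier = 1/(1 − c + m) = 1/(1 − 0.608 + 0.37) = 1/0.762 ≈ 1.312.
ΔY = k × ΔG = (−£573 billion) / 0.762 ≈ −£752 billion.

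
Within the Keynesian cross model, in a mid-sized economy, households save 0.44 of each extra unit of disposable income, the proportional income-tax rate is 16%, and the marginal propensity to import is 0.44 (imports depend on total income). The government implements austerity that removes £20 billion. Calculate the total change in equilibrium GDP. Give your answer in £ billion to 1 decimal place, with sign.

−£20.6 billion

MPC = 1 − MPS = 1 − 0.44 = 0.56.
Spending multiplier = 1/(1 − c(1−t) + m) = 1/(1 − 0.56×0.84 + 0.44) = 1/0.9696 ≈ 1.031.
ΔY = k × ΔG = (−£20 billion) / 0.9696 ≈ −£20.6 billion.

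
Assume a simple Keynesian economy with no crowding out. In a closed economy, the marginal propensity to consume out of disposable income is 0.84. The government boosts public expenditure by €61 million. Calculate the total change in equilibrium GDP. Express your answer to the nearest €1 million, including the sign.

Spending multiplier = 1/(1 − MPC) = 1/(1 − 0.84) = 1/0.16 = 6.25.
ΔY = k × ΔG = (+€61 million) / 0.16 ≈ +€381 million.

+€381 million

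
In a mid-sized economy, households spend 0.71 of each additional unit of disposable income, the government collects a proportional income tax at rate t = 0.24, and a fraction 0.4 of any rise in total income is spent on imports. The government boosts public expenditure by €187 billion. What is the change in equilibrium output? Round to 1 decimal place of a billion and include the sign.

Spending multiplier = 1/(1 − c(1−t) + m) = 1/(1 − 0.71×0.76 + 0.4) = 1/0.8604 ≈ 1.162.
ΔY = k × ΔG = (+€187 billion) / 0.8604 ≈ +€217.3 billion.

+€217.3 billion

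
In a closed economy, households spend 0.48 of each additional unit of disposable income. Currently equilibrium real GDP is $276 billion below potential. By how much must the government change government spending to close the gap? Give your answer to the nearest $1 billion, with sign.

Spending multiplier = 1/(1 − MPC) = 1/(1 − 0.48) = 1/0.52 ≈ 1.923.
Need ΔY = +$276 billion, so ΔG = ΔY/k = (+$276 billion) × 0.52 ≈ +$144 billion.
The government should increase government spending by $144 billion.

+$144 billion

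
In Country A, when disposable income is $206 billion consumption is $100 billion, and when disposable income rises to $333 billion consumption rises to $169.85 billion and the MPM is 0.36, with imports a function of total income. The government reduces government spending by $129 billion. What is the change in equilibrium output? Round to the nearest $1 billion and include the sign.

−$159 billion

MPC = ΔC/ΔYd = (169.85 − 100)/(333 − 206) = 69.85/127 = 0.55.
Spending multiplier = 1/(1 − c + m) = 1/(1 − 0.55 + 0.36) = 1/0.81 ≈ 1.235.
ΔY = k × ΔG = (−$129 billion) / 0.81 ≈ −$159 billion.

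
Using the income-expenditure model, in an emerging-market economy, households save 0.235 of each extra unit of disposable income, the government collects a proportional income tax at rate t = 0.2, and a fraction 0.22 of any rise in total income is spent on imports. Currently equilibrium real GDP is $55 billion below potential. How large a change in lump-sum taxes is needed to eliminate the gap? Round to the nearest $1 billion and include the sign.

MPC = 1 − MPS = 1 − 0.235 = 0.765.
Spending multiplier = 1/(1 − c(1−t) + m) = 1/(1 − 0.765×0.8 + 0.22) = 1/0.608 ≈ 1.645.
Tax multiplier = −c·k = −0.765/0.608 ≈ −1.258. Need ΔY = +$55 billion, so ΔT = ΔY/(−c·k) = −(+$55 billion) × 0.608 / 0.765 ≈ −$44 billion.
The government should cut lump-sum taxes by $44 billion.

−$44 billion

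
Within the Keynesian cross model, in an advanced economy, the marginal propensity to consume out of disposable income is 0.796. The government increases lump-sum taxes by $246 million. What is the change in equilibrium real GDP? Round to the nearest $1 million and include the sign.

−$960 million

A lump-sum tax change of +$246 million shifts disposable income by −$246 million; first-round consumption changes by −c × ΔT = −0.796 × (+$246 million) = −$195.816 million.
Expenditure multiplier = 1/(1 − MPC) = 1/(1 − 0.796) = 1/0.204 ≈ 4.902.
The tax multiplier is −c × k ≈ −3.902, so ΔY = k × (−c·ΔT) = (−$195.816 million) / 0.204 ≈ −$960 million.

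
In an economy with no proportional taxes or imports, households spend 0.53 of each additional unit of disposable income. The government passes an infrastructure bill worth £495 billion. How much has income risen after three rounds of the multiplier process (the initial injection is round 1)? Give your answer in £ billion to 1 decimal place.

Round 1 adds ΔG = £495 billion; each later round is MPC = 0.53 times the previous.
After 3 rounds: 495 + 262.35 + 139.0455 = ΔG·(1 − c^3)/(1 − c) = 495 × (1 − 0.148877)/0.47 ≈ £896.4 billion.

£896.4 billion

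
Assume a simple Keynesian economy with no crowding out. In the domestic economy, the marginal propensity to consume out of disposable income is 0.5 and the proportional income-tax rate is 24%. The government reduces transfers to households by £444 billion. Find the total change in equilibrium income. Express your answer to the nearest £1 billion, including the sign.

−£358 billion

The transfer change shifts disposable income by −£444 billion, so first-round consumption changes by c·ΔTR = 0.5 × (−£444 billion) = −£222 billion.
Expenditure multiplier = 1/(1 − c(1−t)) = 1/(1 − 0.5×0.76) = 1/0.62 ≈ 1.613.
The transfer multiplier is c × k ≈ 0.806, so ΔY = k × (c·ΔTR) = (−£222 billion) / 0.62 ≈ −£358 billion.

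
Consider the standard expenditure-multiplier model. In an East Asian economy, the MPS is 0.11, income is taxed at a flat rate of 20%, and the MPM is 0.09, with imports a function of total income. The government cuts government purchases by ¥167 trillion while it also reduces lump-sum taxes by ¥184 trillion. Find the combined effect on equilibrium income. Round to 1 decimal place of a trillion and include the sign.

−¥8.6 trillion

MPC = 1 − MPS = 1 − 0.11 = 0.89.
Expenditure multiplier = 1/(1 − c(1−t) + m) = 1/(1 − 0.89×0.8 + 0.09) = 1/0.378 ≈ 2.646.
ΔG contributes k·ΔG = (−¥167 trillion) / 0.378 ≈ −¥441.8 trillion.
ΔT of −¥184 trillion changes first-round spending by −c·ΔT = +¥163.76 trillion, contributing k·(−c·ΔT) = (+¥163.76 trillion) / 0.378 ≈ +¥433.2 trillion.
Net ΔY = k(ΔG − c·ΔT) = (−¥3.24 trillion) / 0.378 ≈ −¥8.6 trillion.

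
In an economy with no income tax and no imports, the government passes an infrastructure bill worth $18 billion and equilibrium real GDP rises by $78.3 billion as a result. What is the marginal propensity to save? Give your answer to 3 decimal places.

0.230

Implied spending multiplier k = ΔY/ΔG = 78.3/18 = 4.35.
Since k = 1/(1 − MPC), MPC = 1 − 1/k = 1 − ΔG/ΔY = 1 − 18/78.3 ≈ 0.770.
MPS = 1 − MPC = 0.230.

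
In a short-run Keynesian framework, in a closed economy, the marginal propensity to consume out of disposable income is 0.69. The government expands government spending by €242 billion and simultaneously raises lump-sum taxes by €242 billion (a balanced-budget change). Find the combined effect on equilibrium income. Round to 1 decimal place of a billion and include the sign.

+€242.0 billion

Expenditure multiplier = 1/(1 − MPC) = 1/(1 − 0.69) = 1/0.31 ≈ 3.226.
ΔG contributes k·ΔG = (+€242 billion) / 0.31 ≈ +€780.6 billion.
ΔT of +€242 billion changes first-round spending by −c·ΔT = −€166.98 billion, contributing k·(−c·ΔT) = (−€166.98 billion) / 0.31 ≈ −€538.6 billion.
With ΔG = ΔT and no other leakages, the balanced-budget multiplier is 1, so ΔY = ΔG = +€242 billion.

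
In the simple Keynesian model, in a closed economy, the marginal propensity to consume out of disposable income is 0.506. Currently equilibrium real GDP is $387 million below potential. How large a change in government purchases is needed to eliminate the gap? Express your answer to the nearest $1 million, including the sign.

+$191 million

Spending multiplier = 1/(1 − MPC) = 1/(1 − 0.506) = 1/0.494 ≈ 2.024.
Need ΔY = +$387 million, so ΔG = ΔY/k = (+$387 million) × 0.494 ≈ +$191 million.
The government should increase government purchases by $191 million.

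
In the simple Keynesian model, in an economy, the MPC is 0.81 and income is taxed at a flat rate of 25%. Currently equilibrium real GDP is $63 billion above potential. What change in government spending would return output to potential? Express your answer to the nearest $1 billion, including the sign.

−$25 billion

Spending multiplier = 1/(1 − c(1−t)) = 1/(1 − 0.81×0.75) = 1/0.3925 ≈ 2.548.
Need ΔY = −$63 billion, so ΔG = ΔY/k = (−$63 billion) × 0.3925 ≈ −$25 billion.
The government should cut government spending by $25 billion.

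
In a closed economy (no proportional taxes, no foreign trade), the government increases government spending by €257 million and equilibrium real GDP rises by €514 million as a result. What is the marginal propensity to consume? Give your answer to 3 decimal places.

Implied spending multiplier k = ΔY/ΔG = 514/257 = 2.
Since k = 1/(1 − MPC), MPC = 1 − 1/k = 1 − ΔG/ΔY = 1 − 257/514 = 0.500.

0.500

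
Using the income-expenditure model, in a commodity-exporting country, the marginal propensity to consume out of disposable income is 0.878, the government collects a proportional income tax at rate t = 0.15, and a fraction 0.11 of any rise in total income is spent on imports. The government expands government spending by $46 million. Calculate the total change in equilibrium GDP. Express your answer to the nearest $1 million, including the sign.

+$126 million

Expenditure multiplier = 1/(1 − c(1−t) + m) = 1/(1 − 0.878×0.85 + 0.11) = 1/0.3637 ≈ 2.75.
ΔY = k × ΔG = (+$46 million) / 0.3637 ≈ +$126 million.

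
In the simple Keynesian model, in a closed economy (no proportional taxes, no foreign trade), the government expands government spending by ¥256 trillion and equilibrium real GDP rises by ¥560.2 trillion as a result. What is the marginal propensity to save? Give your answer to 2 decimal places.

0.46

Implied spending multiplier k = ΔY/ΔG = 560.2/256 ≈ 2.1883.
Since k = 1/(1 − MPC), MPC = 1 − 1/k = 1 − ΔG/ΔY = 1 − 256/560.2 ≈ 0.54.
MPS = 1 − MPC = 0.46.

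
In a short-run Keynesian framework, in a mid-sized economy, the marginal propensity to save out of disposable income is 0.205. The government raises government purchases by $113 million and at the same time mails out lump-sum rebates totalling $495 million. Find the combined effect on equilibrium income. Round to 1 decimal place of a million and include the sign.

MPC = 1 − MPS = 1 − 0.205 = 0.795.
Expenditure multiplier = 1/(1 − MPC) = 1/(1 − 0.795) = 1/0.205 ≈ 4.878.
ΔG contributes k·ΔG = (+$113 million) / 0.205 ≈ +$551.2 million.
ΔT of −$495 million changes first-round spending by −c·ΔT = +$393.525 million, contributing k·(−c·ΔT) = (+$393.525 million) / 0.205 ≈ +$1,919.6 million.
Net ΔY = k(ΔG − c·ΔT) = (+$506.525 million) / 0.205 ≈ +$2,470.9 million.

+$2,470.9 million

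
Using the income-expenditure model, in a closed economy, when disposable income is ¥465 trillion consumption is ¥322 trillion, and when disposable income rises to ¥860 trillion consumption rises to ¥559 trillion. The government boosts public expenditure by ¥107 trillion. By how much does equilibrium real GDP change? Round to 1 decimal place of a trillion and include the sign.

MPC = ΔC/ΔYd = (559 − 322)/(860 − 465) = 237/395 = 0.6.
Government-spending multiplier = 1/(1 − MPC) = 1/(1 − 0.6) = 1/0.4 = 2.5.
ΔY = k × ΔG = (+¥107 trillion) / 0.4 = +¥267.5 trillion.

+¥267.5 trillion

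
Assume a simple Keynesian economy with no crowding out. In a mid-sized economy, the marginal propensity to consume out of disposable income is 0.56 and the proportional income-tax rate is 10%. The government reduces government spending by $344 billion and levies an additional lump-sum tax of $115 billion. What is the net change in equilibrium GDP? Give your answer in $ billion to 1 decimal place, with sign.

−$823.4 billion

Expenditure multiplier = 1/(1 − c(1−t)) = 1/(1 − 0.56×0.9) = 1/0.496 ≈ 2.016.
ΔG contributes k·ΔG = (−$344 billion) / 0.496 ≈ −$693.5 billion.
ΔT of +$115 billion changes first-round spending by −c·ΔT = −$64.4 billion, contributing k·(−c·ΔT) = (−$64.4 billion) / 0.496 ≈ −$129.8 billion.
Net ΔY = k(ΔG − c·ΔT) = (−$408.4 billion) / 0.496 ≈ −$823.4 billion.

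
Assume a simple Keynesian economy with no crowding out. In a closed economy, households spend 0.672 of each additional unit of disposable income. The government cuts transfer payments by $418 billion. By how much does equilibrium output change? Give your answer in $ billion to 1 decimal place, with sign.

−$856.4 billion

The transfer change shifts disposable income by −$418 billion, so first-round consumption changes by c·ΔTR = 0.672 × (−$418 billion) = −$280.896 billion.
Expenditure multiplier = 1/(1 − MPC) = 1/(1 − 0.672) = 1/0.328 ≈ 3.049.
The transfer multiplier is c × k ≈ 2.049, so ΔY = k × (c·ΔTR) = (−$280.896 billion) / 0.328 ≈ −$856.4 billion.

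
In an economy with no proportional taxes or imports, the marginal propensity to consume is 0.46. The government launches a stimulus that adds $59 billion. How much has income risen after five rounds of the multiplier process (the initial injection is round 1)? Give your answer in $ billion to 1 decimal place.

$107.0 billion

Round 1 adds ΔG = $59 billion; each later round is MPC = 0.46 times the previous.
After 5 rounds: 59 + 27.14 + 12.4844 + 5.742824 + 2.64169904 = ΔG·(1 − c^5)/(1 − c) = 59 × (1 − 0.0205962976)/0.54 ≈ $107 billion.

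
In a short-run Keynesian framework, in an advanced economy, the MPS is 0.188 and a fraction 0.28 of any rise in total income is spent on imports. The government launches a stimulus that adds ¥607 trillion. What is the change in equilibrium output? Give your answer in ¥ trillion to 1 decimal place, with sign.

MPC = 1 − MPS = 1 − 0.188 = 0.812.
Spending multiplier = 1/(1 − c + m) = 1/(1 − 0.812 + 0.28) = 1/0.468 ≈ 2.137.
ΔY = k × ΔG = (+¥607 trillion) / 0.468 ≈ +¥1,297 trillion.

+¥1,297.0 trillion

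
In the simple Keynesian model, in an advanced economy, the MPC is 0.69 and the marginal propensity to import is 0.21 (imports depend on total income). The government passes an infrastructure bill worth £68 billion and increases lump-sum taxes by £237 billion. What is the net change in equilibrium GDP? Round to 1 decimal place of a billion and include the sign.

Expenditure multiplier = 1/(1 − c + m) = 1/(1 − 0.69 + 0.21) = 1/0.52 ≈ 1.923.
ΔG contributes k·ΔG = (+£68 billion) / 0.52 ≈ +£130.8 billion.
ΔT of +£237 billion changes first-round spending by −c·ΔT = −£163.53 billion, contributing k·(−c·ΔT) = (−£163.53 billion) / 0.52 ≈ −£314.5 billion.
Net ΔY = k(ΔG − c·ΔT) = (−£95.53 billion) / 0.52 ≈ −£183.7 billion.

−£183.7 billion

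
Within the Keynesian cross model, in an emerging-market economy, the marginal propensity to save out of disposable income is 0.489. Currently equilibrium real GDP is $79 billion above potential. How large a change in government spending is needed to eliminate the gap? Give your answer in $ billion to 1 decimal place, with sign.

−$38.6 billion

MPC = 1 − MPS = 1 − 0.489 = 0.511.
Spending multiplier = 1/(1 − MPC) = 1/(1 − 0.511) = 1/0.489 ≈ 2.045.
Need ΔY = −$79 billion, so ΔG = ΔY/k = (−$79 billion) × 0.489 ≈ −$38.6 billion.
The government should cut government spending by $38.6 billion.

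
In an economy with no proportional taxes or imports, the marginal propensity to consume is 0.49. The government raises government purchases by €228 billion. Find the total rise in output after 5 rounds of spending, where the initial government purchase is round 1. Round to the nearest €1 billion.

Round 1 adds ΔG = €228 billion; each later round is MPC = 0.49 times the previous.
After 5 rounds: 228 + 111.72 + 54.7428 + 26.823972 + 13.14374628 = ΔG·(1 − c^5)/(1 − c) = 228 × (1 − 0.0282475249)/0.51 ≈ €434 billion.

€434 billion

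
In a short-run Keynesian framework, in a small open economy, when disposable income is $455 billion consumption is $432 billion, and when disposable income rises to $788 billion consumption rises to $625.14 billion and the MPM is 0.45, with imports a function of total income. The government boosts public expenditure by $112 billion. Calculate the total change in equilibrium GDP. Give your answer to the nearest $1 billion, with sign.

MPC = ΔC/ΔYd = (625.14 − 432)/(788 − 455) = 193.14/333 = 0.58.
Expenditure multiplier = 1/(1 − c + m) = 1/(1 − 0.58 + 0.45) = 1/0.87 ≈ 1.149.
ΔY = k × ΔG = (+$112 billion) / 0.87 ≈ +$129 billion.

+$129 billion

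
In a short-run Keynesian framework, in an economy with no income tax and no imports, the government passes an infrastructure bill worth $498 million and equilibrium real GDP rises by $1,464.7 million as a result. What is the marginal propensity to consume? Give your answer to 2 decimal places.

Implied spending multiplier k = ΔY/ΔG = 1,464.7/498 ≈ 2.9412.
Since k = 1/(1 − MPC), MPC = 1 − 1/k = 1 − ΔG/ΔY = 1 − 498/1,464.7 ≈ 0.66.

0.66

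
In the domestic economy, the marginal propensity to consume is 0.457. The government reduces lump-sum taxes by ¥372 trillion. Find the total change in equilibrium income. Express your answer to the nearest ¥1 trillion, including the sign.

+¥313 trillion

A lump-sum tax change of −¥372 trillion shifts disposable income by +¥372 trillion; first-round consumption changes by −c × ΔT = −0.457 × (−¥372 trillion) = +¥170.004 trillion.
Expenditure multiplier = 1/(1 − MPC) = 1/(1 − 0.457) = 1/0.543 ≈ 1.842.
The tax multiplier is −c × k ≈ −0.842, so ΔY = k × (−c·ΔT) = (+¥170.004 trillion) / 0.543 ≈ +¥313 trillion.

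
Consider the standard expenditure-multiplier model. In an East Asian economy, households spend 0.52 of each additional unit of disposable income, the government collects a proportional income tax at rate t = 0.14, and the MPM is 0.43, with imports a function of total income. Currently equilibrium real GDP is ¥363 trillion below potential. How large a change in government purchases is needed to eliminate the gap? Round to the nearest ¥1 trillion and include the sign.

+¥357 trillion

Spending multiplier = 1/(1 − c(1−t) + m) = 1/(1 − 0.52×0.86 + 0.43) = 1/0.9828 ≈ 1.018.
Need ΔY = +¥363 trillion, so ΔG = ΔY/k = (+¥363 trillion) × 0.9828 ≈ +¥357 trillion.
The government should increase government purchases by ¥357 trillion.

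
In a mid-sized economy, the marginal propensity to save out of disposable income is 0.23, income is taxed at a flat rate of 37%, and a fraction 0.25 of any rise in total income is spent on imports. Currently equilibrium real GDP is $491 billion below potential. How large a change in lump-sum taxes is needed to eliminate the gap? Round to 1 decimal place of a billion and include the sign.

−$487.7 billion

MPC = 1 − MPS = 1 − 0.23 = 0.77.
Spending multiplier = 1/(1 − c(1−t) + m) = 1/(1 − 0.77×0.63 + 0.25) = 1/0.7649 ≈ 1.307.
Tax multiplier = −c·k = −0.77/0.7649 ≈ −1.007. Need ΔY = +$491 billion, so ΔT = ΔY/(−c·k) = −(+$491 billion) × 0.7649 / 0.77 ≈ −$487.7 billion.
The government should cut lump-sum taxes by $487.7 billion.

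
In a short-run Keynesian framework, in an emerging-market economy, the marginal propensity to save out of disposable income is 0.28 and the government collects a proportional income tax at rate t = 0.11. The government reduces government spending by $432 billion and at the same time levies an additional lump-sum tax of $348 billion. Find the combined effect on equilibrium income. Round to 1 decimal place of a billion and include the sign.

MPC = 1 − MPS = 1 − 0.28 = 0.72.
Expenditure multiplier = 1/(1 − c(1−t)) = 1/(1 − 0.72×0.89) = 1/0.3592 ≈ 2.784.
ΔG contributes k·ΔG = (−$432 billion) / 0.3592 ≈ −$1,202.7 billion.
ΔT of +$348 billion changes first-round spending by −c·ΔT = −$250.56 billion, contributing k·(−c·ΔT) = (−$250.56 billion) / 0.3592 ≈ −$697.6 billion.
Net ΔY = k(ΔG − c·ΔT) = (−$682.56 billion) / 0.3592 ≈ −$1,900.2 billion.

−$1,900.2 billion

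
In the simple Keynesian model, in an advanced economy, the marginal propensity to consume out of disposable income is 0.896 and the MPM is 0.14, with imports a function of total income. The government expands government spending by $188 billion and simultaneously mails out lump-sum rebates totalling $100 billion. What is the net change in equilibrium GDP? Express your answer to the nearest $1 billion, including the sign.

Expenditure multiplier = 1/(1 − c + m) = 1/(1 − 0.896 + 0.14) = 1/0.244 ≈ 4.098.
ΔG contributes k·ΔG = (+$188 billion) / 0.244 ≈ +$770.5 billion.
ΔT of −$100 billion changes first-round spending by −c·ΔT = +$89.6 billion, contributing k·(−c·ΔT) = (+$89.6 billion) / 0.244 ≈ +$367.2 billion.
Net ΔY = k(ΔG − c·ΔT) = (+$277.6 billion) / 0.244 ≈ +$1,138 billion.

+$1,138 billion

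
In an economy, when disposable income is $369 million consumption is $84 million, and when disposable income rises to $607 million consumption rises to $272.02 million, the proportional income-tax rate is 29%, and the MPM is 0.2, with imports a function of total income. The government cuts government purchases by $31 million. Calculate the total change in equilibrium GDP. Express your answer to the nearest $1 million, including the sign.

MPC = ΔC/ΔYd = (272.02 − 84)/(607 − 369) = 188.02/238 = 0.79.
Expenditure multiplier = 1/(1 − c(1−t) + m) = 1/(1 − 0.79×0.71 + 0.2) = 1/0.6391 ≈ 1.565.
ΔY = k × ΔG = (−$31 million) / 0.6391 ≈ −$49 million.

−$49 million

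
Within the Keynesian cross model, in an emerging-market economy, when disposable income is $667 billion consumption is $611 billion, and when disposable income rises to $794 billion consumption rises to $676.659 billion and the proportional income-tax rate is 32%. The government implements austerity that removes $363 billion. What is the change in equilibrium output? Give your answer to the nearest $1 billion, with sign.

−$560 billion

MPC = ΔC/ΔYd = (676.659 − 611)/(794 − 667) = 65.659/127 = 0.517.
Government-spending multiplier = 1/(1 − c(1−t)) = 1/(1 − 0.517×0.68) = 1/0.64844 ≈ 1.542.
ΔY = k × ΔG = (−$363 billion) / 0.64844 ≈ −$560 billion.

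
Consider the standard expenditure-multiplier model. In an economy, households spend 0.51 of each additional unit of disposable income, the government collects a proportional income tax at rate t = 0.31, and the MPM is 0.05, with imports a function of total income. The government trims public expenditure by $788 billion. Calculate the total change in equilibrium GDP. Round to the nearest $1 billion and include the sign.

−$1,129 billion

Government-spending multiplier = 1/(1 − c(1−t) + m) = 1/(1 − 0.51×0.69 + 0.05) = 1/0.6981 ≈ 1.432.
ΔY = k × ΔG = (−$788 billion) / 0.6981 ≈ −$1,129 billion.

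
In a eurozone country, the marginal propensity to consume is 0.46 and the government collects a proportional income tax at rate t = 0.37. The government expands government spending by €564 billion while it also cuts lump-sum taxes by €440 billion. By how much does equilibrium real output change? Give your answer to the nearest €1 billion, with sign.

+€1,079 billion

Expenditure multiplier = 1/(1 − c(1−t)) = 1/(1 − 0.46×0.63) = 1/0.7102 ≈ 1.408.
ΔG contributes k·ΔG = (+€564 billion) / 0.7102 ≈ +€794.1 billion.
ΔT of −€440 billion changes first-round spending by −c·ΔT = +€202.4 billion, contributing k·(−c·ΔT) = (+€202.4 billion) / 0.7102 ≈ +€285 billion.
Net ΔY = k(ΔG − c·ΔT) = (+€766.4 billion) / 0.7102 ≈ +€1,079 billion.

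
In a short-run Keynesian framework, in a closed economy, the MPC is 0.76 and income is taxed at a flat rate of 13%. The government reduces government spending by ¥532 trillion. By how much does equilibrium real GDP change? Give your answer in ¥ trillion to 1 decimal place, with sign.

Government-spending multiplier = 1/(1 − c(1−t)) = 1/(1 − 0.76×0.87) = 1/0.3388 ≈ 2.952.
ΔY = k × ΔG = (−¥532 trillion) / 0.3388 ≈ −¥1,570.2 trillion.

−¥1,570.2 trillion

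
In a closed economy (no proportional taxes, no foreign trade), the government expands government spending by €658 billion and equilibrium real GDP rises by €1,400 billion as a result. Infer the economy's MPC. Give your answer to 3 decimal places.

0.530

Implied spending multiplier k = ΔY/ΔG = 1,400/658 ≈ 2.1277.
Since k = 1/(1 − MPC), MPC = 1 − 1/k = 1 − ΔG/ΔY = 1 − 658/1,400 = 0.530.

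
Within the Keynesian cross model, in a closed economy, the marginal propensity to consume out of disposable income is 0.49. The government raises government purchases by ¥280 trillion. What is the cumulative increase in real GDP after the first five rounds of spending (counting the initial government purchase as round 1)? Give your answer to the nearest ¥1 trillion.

Round 1 adds ΔG = ¥280 trillion; each later round is MPC = 0.49 times the previous.
After 5 rounds: 280 + 137.2 + 67.228 + 32.94172 + 16.1414428 = ΔG·(1 − c^5)/(1 − c) = 280 × (1 − 0.0282475249)/0.51 ≈ ¥534 trillion.

¥534 trillion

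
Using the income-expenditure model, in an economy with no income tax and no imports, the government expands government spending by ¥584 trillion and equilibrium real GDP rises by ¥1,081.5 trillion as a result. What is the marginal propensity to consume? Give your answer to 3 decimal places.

Implied spending multiplier k = ΔY/ΔG = 1,081.5/584 ≈ 1.8519.
Since k = 1/(1 − MPC), MPC = 1 − 1/k = 1 − ΔG/ΔY = 1 − 584/1,081.5 ≈ 0.460.

0.460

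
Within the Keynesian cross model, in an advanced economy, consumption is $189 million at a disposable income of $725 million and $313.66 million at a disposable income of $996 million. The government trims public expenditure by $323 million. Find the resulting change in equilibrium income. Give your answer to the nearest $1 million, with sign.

−$598 million

MPC = ΔC/ΔYd = (313.66 − 189)/(996 − 725) = 124.66/271 = 0.46.
Expenditure multiplier = 1/(1 − MPC) = 1/(1 − 0.46) = 1/0.54 ≈ 1.852.
ΔY = k × ΔG = (−$323 million) / 0.54 ≈ −$598 million.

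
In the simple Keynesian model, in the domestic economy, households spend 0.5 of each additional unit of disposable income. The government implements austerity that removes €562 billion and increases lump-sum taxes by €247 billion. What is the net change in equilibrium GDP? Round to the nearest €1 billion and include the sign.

−€1,371 billion

Expenditure multiplier = 1/(1 − MPC) = 1/(1 − 0.5) = 1/0.5 = 2.
ΔG contributes k·ΔG = (−€562 billion) / 0.5 = −€1,124 billion.
ΔT of +€247 billion changes first-round spending by −c·ΔT = −€123.5 billion, contributing k·(−c·ΔT) = (−€123.5 billion) / 0.5 = −€247 billion.
Net ΔY = k(ΔG − c·ΔT) = (−€685.5 billion) / 0.5 = −€1,371 billion.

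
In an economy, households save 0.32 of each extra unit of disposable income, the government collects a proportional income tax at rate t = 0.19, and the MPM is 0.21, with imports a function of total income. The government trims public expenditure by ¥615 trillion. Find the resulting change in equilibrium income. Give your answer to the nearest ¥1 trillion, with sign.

−¥933 trillion

MPC = 1 − MPS = 1 − 0.32 = 0.68.
Expenditure multiplier = 1/(1 − c(1−t) + m) = 1/(1 − 0.68×0.81 + 0.21) = 1/0.6592 ≈ 1.517.
ΔY = k × ΔG = (−¥615 trillion) / 0.6592 ≈ −¥933 trillion.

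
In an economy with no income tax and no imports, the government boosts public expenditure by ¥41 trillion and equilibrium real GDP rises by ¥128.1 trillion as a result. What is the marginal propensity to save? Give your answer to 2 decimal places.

0.32

Implied spending multiplier k = ΔY/ΔG = 128.1/41 ≈ 3.1244.
Since k = 1/(1 − MPC), MPC = 1 − 1/k = 1 − ΔG/ΔY = 1 − 41/128.1 ≈ 0.68.
MPS = 1 − MPC = 0.32.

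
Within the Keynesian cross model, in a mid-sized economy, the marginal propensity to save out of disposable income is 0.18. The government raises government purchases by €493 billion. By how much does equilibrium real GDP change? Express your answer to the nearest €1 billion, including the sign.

+€2,739 billion

MPC = 1 − MPS = 1 − 0.18 = 0.82.
Government-spending multiplier = 1/(1 − MPC) = 1/(1 − 0.82) = 1/0.18 ≈ 5.556.
ΔY = k × ΔG = (+€493 billion) / 0.18 ≈ +€2,739 billion.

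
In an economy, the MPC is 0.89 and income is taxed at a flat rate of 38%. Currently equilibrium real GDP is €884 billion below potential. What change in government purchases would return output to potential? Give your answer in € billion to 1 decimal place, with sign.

Spending multiplier = 1/(1 − c(1−t)) = 1/(1 − 0.89×0.62) = 1/0.4482 ≈ 2.231.
Need ΔY = +€884 billion, so ΔG = ΔY/k = (+€884 billion) × 0.4482 ≈ +€396.2 billion.
The government should increase government purchases by €396.2 billion.

+€396.2 billion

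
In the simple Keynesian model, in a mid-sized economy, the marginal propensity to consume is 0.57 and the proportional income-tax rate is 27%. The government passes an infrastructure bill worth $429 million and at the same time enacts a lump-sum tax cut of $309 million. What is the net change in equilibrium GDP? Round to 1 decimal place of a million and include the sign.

Expenditure multiplier = 1/(1 − c(1−t)) = 1/(1 − 0.57×0.73) = 1/0.5839 ≈ 1.713.
ΔG contributes k·ΔG = (+$429 million) / 0.5839 ≈ +$734.7 million.
ΔT of −$309 million changes first-round spending by −c·ΔT = +$176.13 million, contributing k·(−c·ΔT) = (+$176.13 million) / 0.5839 ≈ +$301.6 million.
Net ΔY = k(ΔG − c·ΔT) = (+$605.13 million) / 0.5839 ≈ +$1,036.4 million.

+$1,036.4 million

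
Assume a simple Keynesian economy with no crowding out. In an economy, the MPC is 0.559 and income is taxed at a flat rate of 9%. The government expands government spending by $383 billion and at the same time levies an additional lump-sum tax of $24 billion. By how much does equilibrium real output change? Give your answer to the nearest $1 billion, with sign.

Expenditure multiplier = 1/(1 − c(1−t)) = 1/(1 − 0.559×0.91) = 1/0.49131 ≈ 2.035.
ΔG contributes k·ΔG = (+$383 billion) / 0.49131 ≈ +$779.5 billion.
ΔT of +$24 billion changes first-round spending by −c·ΔT = −$13.416 billion, contributing k·(−c·ΔT) = (−$13.416 billion) / 0.49131 ≈ −$27.3 billion.
Net ΔY = k(ΔG − c·ΔT) = (+$369.584 billion) / 0.49131 ≈ +$752 billion.

+$752 billion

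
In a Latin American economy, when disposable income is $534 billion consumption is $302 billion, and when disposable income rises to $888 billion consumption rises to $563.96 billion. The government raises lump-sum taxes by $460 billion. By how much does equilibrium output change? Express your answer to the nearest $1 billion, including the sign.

MPC = ΔC/ΔYd = (563.96 − 302)/(888 − 534) = 261.96/354 = 0.74.
A lump-sum tax change of +$460 billion shifts disposable income by −$460 billion; first-round consumption changes by −c × ΔT = −0.74 × (+$460 billion) = −$340.4 billion.
Expenditure multiplier = 1/(1 − MPC) = 1/(1 − 0.74) = 1/0.26 ≈ 3.846.
The tax multiplier is −c × k ≈ −2.846, so ΔY = k × (−c·ΔT) = (−$340.4 billion) / 0.26 ≈ −$1,309 billion.

−$1,309 billion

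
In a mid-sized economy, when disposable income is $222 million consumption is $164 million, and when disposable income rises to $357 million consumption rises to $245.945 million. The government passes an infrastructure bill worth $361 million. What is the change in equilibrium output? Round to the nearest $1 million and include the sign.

+$919 million

MPC = ΔC/ΔYd = (245.945 − 164)/(357 − 222) = 81.945/135 = 0.607.
Government-spending multiplier = 1/(1 − MPC) = 1/(1 − 0.607) = 1/0.393 ≈ 2.545.
ΔY = k × ΔG = (+$361 million) / 0.393 ≈ +$919 million.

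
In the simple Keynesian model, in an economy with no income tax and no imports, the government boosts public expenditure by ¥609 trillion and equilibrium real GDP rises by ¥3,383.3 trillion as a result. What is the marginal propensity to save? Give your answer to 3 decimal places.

Implied spending multiplier k = ΔY/ΔG = 3,383.3/609 ≈ 5.5555.
Since k = 1/(1 − MPC), MPC = 1 − 1/k = 1 − ΔG/ΔY = 1 − 609/3,383.3 ≈ 0.820.
MPS = 1 − MPC = 0.180.

0.180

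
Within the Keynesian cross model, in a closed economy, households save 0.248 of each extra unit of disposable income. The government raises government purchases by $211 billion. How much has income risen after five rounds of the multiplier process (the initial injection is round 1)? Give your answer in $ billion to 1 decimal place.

MPC = 1 − MPS = 1 − 0.248 = 0.752.
Round 1 adds ΔG = $211 billion; each later round is MPC = 0.752 times the previous.
After 5 rounds: 211 + 158.672 + 119.321344 + 89.729650688 + 67.476697317376 = ΔG·(1 − c^5)/(1 − c) = 211 × (1 − 0.240485670060032)/0.248 ≈ $646.2 billion.

$646.2 billion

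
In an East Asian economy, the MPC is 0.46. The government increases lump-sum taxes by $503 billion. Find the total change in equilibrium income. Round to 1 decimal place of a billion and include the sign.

A lump-sum tax change of +$503 billion shifts disposable income by −$503 billion; first-round consumption changes by −c × ΔT = −0.46 × (+$503 billion) = −$231.38 billion.
Expenditure multiplier = 1/(1 − MPC) = 1/(1 − 0.46) = 1/0.54 ≈ 1.852.
The tax multiplier is −c × k ≈ −0.852, so ΔY = k × (−c·ΔT) = (−$231.38 billion) / 0.54 ≈ −$428.5 billion.

−$428.5 billion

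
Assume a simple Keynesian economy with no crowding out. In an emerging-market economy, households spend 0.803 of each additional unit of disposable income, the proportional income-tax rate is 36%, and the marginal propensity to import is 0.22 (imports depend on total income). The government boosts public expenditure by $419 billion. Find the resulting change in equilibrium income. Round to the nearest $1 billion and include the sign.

Expenditure multiplier = 1/(1 − c(1−t) + m) = 1/(1 − 0.803×0.64 + 0.22) = 1/0.70608 ≈ 1.416.
ΔY = k × ΔG = (+$419 billion) / 0.70608 ≈ +$593 billion.

+$593 billion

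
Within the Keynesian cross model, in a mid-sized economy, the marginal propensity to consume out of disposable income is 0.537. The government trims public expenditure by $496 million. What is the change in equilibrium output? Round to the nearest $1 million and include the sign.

−$1,071 million

Government-spending multiplier = 1/(1 − MPC) = 1/(1 − 0.537) = 1/0.463 ≈ 2.16.
ΔY = k × ΔG = (−$496 million) / 0.463 ≈ −$1,071 million.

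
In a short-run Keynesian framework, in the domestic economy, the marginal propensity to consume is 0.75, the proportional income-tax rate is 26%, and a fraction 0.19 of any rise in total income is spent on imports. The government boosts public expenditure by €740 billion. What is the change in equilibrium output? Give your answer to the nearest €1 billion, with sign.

Expenditure multiplier = 1/(1 − c(1−t) + m) = 1/(1 − 0.75×0.74 + 0.19) = 1/0.635 ≈ 1.575.
ΔY = k × ΔG = (+€740 billion) / 0.635 ≈ +€1,165 billion.

+€1,165 billion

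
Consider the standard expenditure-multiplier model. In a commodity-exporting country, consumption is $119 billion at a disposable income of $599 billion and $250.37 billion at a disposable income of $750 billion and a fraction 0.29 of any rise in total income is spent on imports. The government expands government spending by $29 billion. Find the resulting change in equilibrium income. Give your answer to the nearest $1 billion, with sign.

MPC = ΔC/ΔYd = (250.37 − 119)/(750 − 599) = 131.37/151 = 0.87.
Expenditure multiplier = 1/(1 − c + m) = 1/(1 − 0.87 + 0.29) = 1/0.42 ≈ 2.381.
ΔY = k × ΔG = (+$29 billion) / 0.42 ≈ +$69 billion.

+$69 billion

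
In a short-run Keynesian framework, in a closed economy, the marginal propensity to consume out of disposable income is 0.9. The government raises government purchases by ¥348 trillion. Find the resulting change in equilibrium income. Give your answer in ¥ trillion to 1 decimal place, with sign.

Government-spending multiplier = 1/(1 − MPC) = 1/(1 − 0.9) = 1/0.1 = 10.
ΔY = k × ΔG = (+¥348 trillion) / 0.1 = +¥3,480 trillion.

+¥3,480.0 trillion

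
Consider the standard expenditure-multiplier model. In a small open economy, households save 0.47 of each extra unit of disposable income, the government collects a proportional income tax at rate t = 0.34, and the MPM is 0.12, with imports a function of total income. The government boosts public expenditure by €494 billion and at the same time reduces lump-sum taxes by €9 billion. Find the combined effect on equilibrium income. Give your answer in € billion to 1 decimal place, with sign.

MPC = 1 − MPS = 1 − 0.47 = 0.53.
Expenditure multiplier = 1/(1 − c(1−t) + m) = 1/(1 − 0.53×0.66 + 0.12) = 1/0.7702 ≈ 1.298.
ΔG contributes k·ΔG = (+€494 billion) / 0.7702 ≈ +€641.4 billion.
ΔT of −€9 billion changes first-round spending by −c·ΔT = +€4.77 billion, contributing k·(−c·ΔT) = (+€4.77 billion) / 0.7702 ≈ +€6.2 billion.
Net ΔY = k(ΔG − c·ΔT) = (+€498.77 billion) / 0.7702 ≈ +€647.6 billion.

+€647.6 billion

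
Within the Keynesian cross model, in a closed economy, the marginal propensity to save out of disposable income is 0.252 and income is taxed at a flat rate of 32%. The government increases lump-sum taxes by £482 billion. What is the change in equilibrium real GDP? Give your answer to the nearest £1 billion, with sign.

−£734 billion

MPC = 1 − MPS = 1 − 0.252 = 0.748.
A lump-sum tax change of +£482 billion shifts disposable income by −£482 billion; first-round consumption changes by −c × ΔT = −0.748 × (+£482 billion) = −£360.536 billion.
Expenditure multiplier = 1/(1 − c(1−t)) = 1/(1 − 0.748×0.68) = 1/0.49136 ≈ 2.035.
The tax multiplier is −c × k ≈ −1.522, so ΔY = k × (−c·ΔT) = (−£360.536 billion) / 0.49136 ≈ −£734 billion.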